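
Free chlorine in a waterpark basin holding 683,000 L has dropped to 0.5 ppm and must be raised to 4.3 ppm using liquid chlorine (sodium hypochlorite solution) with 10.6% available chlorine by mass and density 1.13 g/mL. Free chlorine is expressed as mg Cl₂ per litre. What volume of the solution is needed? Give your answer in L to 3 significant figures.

Chlorine deficit: 4.3 − 0.5 = 3.8 ppm = 3.8 mg/L as Cl₂.
Cl₂ equivalent needed: 3.8 mg/L × 683,000 L = 2,595,000 mg = 2595 g.
Product at 10.6% available chlorine: 2595 / 0.106 = 24,480 g.
Volume at density 1.13 g/mL: 24,480 g ÷ 1.13 g/mL = 21,670 mL.

21.7 L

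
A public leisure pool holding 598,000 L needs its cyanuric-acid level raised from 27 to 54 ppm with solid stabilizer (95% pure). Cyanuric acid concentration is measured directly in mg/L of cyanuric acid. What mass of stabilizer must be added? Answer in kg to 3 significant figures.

CYA to add: (54 − 27) = 27 mg/L × 598,000 L = 16,150 g cyanuric acid.
At 95% purity: 16,150 / 0.95 = 17,000 g product.

17.0 kg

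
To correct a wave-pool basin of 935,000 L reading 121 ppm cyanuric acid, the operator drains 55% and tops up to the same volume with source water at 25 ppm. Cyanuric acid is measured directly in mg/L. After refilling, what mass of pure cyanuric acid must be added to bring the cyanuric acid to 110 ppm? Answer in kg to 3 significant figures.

After draining 55% and refilling: 121 × 0.45 + 25 × 0.55 = 68.2 ppm.
Deficit to target: 110 − 68.2 = 41.8 mg/L.
Mass: 41.8 mg/L × 935,000 L = 39,080 g cyanuric acid.

39.1 kg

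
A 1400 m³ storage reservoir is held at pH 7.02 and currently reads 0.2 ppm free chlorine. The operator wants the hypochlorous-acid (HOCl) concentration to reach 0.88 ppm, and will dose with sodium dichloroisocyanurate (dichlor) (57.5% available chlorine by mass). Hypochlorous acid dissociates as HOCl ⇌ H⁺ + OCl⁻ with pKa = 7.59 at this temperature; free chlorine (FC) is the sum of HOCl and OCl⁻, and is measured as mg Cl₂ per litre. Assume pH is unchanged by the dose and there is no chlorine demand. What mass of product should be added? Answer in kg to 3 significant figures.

2.23 kg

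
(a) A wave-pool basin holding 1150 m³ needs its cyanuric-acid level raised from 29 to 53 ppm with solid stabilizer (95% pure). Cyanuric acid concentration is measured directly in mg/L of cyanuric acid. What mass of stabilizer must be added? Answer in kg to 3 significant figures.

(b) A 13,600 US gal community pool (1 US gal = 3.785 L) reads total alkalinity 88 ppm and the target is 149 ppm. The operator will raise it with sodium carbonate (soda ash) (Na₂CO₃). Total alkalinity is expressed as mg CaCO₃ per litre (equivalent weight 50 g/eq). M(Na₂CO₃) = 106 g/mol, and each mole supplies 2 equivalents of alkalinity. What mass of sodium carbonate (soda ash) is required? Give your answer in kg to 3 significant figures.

(a) Volume: 1150 m³ = 1,150,000 L.
(a) CYA to add: (53 − 29) = 24 mg/L × 1,150,000 L = 27,600 g cyanuric acid.
(a) At 95% purity: 27,600 / 0.95 = 29,050 g product.

(b) Volume: 13,600 US gal × 3.785 L/gal = 51,476 L.
(b) Alkalinity to add: (149 − 88) = 61 mg/L as CaCO₃ × 51,476 L = 3140 g as CaCO₃.
(b) Equivalents: 3140 g ÷ 50 g/eq = 62.8 eq.
(b) Each mole of Na₂CO₃ supplies 2 eq, so 62.8 / 2 = 31.4 mol.
(b) Mass: 31.4 mol × 106 g/mol = 3328 g.

(a) 29.1 kg; (b) 3.33 kg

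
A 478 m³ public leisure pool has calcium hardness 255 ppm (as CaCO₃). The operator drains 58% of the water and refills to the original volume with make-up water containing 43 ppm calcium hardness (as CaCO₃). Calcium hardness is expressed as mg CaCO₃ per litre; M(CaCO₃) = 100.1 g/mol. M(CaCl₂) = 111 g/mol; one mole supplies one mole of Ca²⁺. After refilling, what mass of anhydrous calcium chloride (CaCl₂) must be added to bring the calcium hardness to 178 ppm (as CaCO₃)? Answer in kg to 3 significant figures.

Volume: 478 m³ = 478,000 L.
After draining 58% and refilling: 255 × 0.42 + 43 × 0.58 = 132.04 ppm.
Deficit to target: 178 − 132.04 = 45.96 mg/L.
As CaCO₃: 45.96 mg/L × 478,000 L = 21,970 g; ÷ 100.1 = 219.5 mol Ca²⁺.
Mass: 219.5 × 111 = 24,360 g.

24.4 kg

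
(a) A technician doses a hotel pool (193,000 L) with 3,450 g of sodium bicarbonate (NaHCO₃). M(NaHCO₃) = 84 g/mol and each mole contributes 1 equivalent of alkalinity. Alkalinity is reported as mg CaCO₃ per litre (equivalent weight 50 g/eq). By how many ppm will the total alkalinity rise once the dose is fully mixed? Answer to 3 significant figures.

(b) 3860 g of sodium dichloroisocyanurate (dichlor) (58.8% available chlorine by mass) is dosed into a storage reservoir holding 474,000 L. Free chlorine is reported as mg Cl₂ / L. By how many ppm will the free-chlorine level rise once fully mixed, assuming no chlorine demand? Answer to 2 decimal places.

(a) Moles of NaHCO₃: 3,450 g ÷ 84 g/mol = 41.07 mol → 41.07 eq of alkalinity.
(a) As CaCO₃: 41.07 eq × 50 g/eq = 2054 g.
(a) Rise: 2054 g / 193,000 L × 1000 = 10.64 mg/L.

(b) Available chlorine delivered: 3860 g × 0.588 = 2270 g as Cl₂.
(b) Concentration rise: 2270 g / 474,000 L = 4.788 mg/L = 4.79 ppm.

(a) 10.6 ppm; (b) 4.79 ppm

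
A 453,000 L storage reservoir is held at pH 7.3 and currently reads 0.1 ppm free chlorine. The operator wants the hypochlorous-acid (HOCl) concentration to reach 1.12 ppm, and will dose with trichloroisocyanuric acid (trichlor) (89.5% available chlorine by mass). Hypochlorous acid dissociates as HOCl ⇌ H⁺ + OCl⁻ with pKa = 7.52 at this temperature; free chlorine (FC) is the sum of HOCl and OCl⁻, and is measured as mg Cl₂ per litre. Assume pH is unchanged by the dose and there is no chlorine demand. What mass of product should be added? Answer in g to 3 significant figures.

858 g

[OCl⁻]/[HOCl] = 10^(pH − pKa) = 10^(7.3 − 7.52) = 0.6026; fraction as HOCl = 1/(1 + 0.6026) = 0.624.
Free chlorine required for 1.12 ppm HOCl: 1.12 / 0.624 = 1.795 ppm.
FC to add: 1.795 − 0.1 = 1.695 mg/L as Cl₂.
Cl₂ equivalent: 1.695 mg/L × 453,000 L = 767.8 g.
Product at 89.5% available Cl: 767.8 / 0.895 = 857.8 g.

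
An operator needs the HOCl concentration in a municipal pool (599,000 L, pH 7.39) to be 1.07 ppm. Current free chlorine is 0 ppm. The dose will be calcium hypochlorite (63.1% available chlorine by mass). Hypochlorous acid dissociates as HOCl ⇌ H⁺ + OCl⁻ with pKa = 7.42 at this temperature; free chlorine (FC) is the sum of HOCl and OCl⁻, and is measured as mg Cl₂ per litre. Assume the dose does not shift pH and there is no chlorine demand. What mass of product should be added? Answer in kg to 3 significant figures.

1.96 kg

[OCl⁻]/[HOCl] = 10^(pH − pKa) = 10^(7.39 − 7.42) = 0.9333; fraction as HOCl = 1/(1 + 0.9333) = 0.5173.
Free chlorine required for 1.07 ppm HOCl: 1.07 / 0.5173 = 2.069 ppm.
FC to add: 2.069 − 0 = 2.069 mg/L as Cl₂.
Cl₂ equivalent: 2.069 mg/L × 599,000 L = 1239 g.
Product at 63.1% available Cl: 1239 / 0.631 = 1964 g.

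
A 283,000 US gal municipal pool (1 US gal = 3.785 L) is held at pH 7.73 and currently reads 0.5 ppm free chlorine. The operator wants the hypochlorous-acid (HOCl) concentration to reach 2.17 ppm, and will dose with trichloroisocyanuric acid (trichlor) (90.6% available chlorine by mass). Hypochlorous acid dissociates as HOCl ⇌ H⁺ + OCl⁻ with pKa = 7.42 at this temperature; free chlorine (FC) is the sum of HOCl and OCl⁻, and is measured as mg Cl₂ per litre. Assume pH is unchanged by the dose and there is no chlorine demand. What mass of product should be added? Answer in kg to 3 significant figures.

7.21 kg

Volume: 283,000 US gal × 3.785 L/gal = 1,071,155 L.
[OCl⁻]/[HOCl] = 10^(pH − pKa) = 10^(7.73 − 7.42) = 2.042; fraction as HOCl = 1/(1 + 2.042) = 0.3288.
Free chlorine required for 2.17 ppm HOCl: 2.17 / 0.3288 = 6.601 ppm.
FC to add: 6.601 − 0.5 = 6.101 mg/L as Cl₂.
Cl₂ equivalent: 6.101 mg/L × 1,071,155 L = 6535 g.
Product at 90.6% available Cl: 6535 / 0.906 = 7213 g.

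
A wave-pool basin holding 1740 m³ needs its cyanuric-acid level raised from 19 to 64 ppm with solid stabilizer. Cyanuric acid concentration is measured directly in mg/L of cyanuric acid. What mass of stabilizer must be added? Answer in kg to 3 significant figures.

Volume: 1740 m³ = 1,740,000 L.
CYA to add: (64 − 19) = 45 mg/L × 1,740,000 L = 78,300 g cyanuric acid.

78.3 kg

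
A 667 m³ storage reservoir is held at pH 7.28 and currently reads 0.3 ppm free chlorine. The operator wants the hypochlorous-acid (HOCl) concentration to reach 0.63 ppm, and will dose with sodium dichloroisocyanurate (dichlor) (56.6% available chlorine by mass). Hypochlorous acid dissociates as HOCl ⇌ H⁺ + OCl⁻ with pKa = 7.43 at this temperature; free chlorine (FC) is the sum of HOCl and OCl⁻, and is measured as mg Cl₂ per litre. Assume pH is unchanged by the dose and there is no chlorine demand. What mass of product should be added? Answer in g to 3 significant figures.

Volume: 667 m³ = 667,000 L.
[OCl⁻]/[HOCl] = 10^(pH − pKa) = 10^(7.28 − 7.43) = 0.7079; fraction as HOCl = 1/(1 + 0.7079) = 0.5855.
Free chlorine required for 0.63 ppm HOCl: 0.63 / 0.5855 = 1.076 ppm.
FC to add: 1.076 − 0.3 = 0.776 mg/L as Cl₂.
Cl₂ equivalent: 0.776 mg/L × 667,000 L = 517.6 g.
Product at 56.6% available Cl: 517.6 / 0.566 = 914.5 g.

914 g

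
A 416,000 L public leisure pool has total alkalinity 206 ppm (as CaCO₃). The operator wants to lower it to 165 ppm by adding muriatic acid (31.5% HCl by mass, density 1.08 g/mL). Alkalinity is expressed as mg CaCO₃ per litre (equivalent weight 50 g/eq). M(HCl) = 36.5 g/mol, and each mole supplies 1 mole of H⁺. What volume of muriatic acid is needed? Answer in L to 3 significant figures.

36.6 L

Alkalinity to neutralize: (206 − 165) = 41 mg/L as CaCO₃ × 416,000 L = 17,060 g as CaCO₃.
Equivalents of H⁺ required: 17,060 ÷ 50 g/eq = 341.1 eq = 341.1 mol HCl.
Mass of HCl: 341.1 × 36.5 = 12,450 g.
Mass of 31.5% solution: 12,450 / 0.315 = 39,530 g.
Volume: 39,530 g ÷ 1.08 g/mL = 36,600 mL.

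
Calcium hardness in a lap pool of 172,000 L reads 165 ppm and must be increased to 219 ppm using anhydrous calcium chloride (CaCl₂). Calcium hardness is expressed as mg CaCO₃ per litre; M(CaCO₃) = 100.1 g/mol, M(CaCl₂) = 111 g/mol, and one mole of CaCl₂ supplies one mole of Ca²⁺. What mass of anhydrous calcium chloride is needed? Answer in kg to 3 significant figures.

Hardness to add: (219 − 165) = 54 mg/L as CaCO₃ × 172,000 L = 9288 g as CaCO₃.
Moles of Ca²⁺ (1 mol Ca²⁺ ≡ 1 mol CaCO₃): 9288 / 100.1 g/mol = 92.79 mol.
Mass of CaCl₂: 92.79 × 111 = 10,300 g.

10.3 kg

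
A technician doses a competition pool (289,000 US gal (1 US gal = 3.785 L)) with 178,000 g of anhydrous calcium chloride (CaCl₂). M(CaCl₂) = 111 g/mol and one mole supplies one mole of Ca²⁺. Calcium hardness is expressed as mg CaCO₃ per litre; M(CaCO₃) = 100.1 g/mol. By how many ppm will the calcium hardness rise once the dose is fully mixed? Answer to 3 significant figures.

147 ppm

Volume: 289,000 US gal × 3.785 L/gal = 1,093,865 L.
Moles of Ca²⁺: 178,000 g ÷ 111 g/mol = 1604 mol.
As CaCO₃: 1604 mol × 100.1 g/mol = 160,500 g.
Rise: 160,500 g / 1,093,865 L × 1000 = 146.7 mg/L.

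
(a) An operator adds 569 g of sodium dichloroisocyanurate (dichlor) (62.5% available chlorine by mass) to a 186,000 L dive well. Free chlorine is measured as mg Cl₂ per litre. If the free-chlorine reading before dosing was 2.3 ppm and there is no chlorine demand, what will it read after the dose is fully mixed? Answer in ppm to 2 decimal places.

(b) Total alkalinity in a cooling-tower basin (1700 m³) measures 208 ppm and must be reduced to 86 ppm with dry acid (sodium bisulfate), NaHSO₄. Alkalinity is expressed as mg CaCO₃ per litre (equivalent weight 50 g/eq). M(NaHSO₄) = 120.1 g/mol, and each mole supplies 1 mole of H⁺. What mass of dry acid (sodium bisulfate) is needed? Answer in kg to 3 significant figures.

(a) 4.21 ppm; (b) 498 kg

(a) Available chlorine delivered: 569 g × 0.625 = 355.6 g as Cl₂.
(a) Concentration rise: 355.6 g / 186,000 L = 1.912 mg/L = 1.91 ppm.
(a) Final FC: 2.3 + 1.91 = 4.21 ppm.

(b) Volume: 1700 m³ = 1,700,000 L.
(b) Alkalinity to neutralize: (208 − 86) = 122 mg/L as CaCO₃ × 1,700,000 L = 207,400 g as CaCO₃.
(b) Equivalents of H⁺ required: 207,400 ÷ 50 g/eq = 4148 eq = 4148 mol NaHSO₄.
(b) Mass of NaHSO₄: 4148 × 120.1 = 498,200 g.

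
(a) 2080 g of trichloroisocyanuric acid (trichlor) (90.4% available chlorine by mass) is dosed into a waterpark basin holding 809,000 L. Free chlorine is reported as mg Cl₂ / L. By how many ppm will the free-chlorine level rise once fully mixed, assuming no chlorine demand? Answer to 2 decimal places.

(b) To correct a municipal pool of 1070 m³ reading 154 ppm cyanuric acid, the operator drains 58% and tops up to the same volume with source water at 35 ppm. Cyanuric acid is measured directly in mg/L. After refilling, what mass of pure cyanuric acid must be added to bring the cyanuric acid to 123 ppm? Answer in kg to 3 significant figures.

(a) Available chlorine delivered: 2080 g × 0.904 = 1880 g as Cl₂.
(a) Concentration rise: 1880 g / 809,000 L = 2.324 mg/L = 2.32 ppm.

(b) Volume: 1070 m³ = 1,070,000 L.
(b) After draining 58% and refilling: 154 × 0.42 + 35 × 0.58 = 84.98 ppm.
(b) Deficit to target: 123 − 84.98 = 38.02 mg/L.
(b) Mass: 38.02 mg/L × 1,070,000 L = 40,680 g cyanuric acid.

(a) 2.32 ppm; (b) 40.7 kg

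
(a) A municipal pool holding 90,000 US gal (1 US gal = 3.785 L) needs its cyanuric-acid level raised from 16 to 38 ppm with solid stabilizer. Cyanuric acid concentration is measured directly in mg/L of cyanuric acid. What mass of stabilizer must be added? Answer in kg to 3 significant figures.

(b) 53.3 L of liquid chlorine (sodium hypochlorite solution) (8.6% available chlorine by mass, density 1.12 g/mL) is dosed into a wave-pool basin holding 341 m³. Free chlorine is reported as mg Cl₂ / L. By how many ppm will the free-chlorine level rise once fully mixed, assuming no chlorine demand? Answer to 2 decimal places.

(a) 7.49 kg; (b) 15.06 ppm

(a) Volume: 90,000 US gal × 3.785 L/gal = 340,650 L.
(a) CYA to add: (38 − 16) = 22 mg/L × 340,650 L = 7494 g cyanuric acid.

(b) Volume: 341 m³ = 341,000 L.
(b) Mass of solution: 53.3 L × 1000 mL/L × 1.12 g/mL = 59,700 g.
(b) Available chlorine delivered: 59,700 g × 0.086 = 5134 g as Cl₂.
(b) Concentration rise: 5134 g / 341,000 L = 15.06 mg/L = 15.06 ppm.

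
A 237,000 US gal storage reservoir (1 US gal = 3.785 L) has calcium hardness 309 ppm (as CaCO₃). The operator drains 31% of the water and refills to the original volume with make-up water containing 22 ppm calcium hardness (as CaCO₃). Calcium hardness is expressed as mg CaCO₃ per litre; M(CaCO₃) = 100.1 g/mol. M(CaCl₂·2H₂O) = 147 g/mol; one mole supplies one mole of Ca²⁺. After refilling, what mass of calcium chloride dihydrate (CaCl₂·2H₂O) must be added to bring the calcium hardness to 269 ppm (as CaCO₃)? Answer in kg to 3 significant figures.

64.5 kg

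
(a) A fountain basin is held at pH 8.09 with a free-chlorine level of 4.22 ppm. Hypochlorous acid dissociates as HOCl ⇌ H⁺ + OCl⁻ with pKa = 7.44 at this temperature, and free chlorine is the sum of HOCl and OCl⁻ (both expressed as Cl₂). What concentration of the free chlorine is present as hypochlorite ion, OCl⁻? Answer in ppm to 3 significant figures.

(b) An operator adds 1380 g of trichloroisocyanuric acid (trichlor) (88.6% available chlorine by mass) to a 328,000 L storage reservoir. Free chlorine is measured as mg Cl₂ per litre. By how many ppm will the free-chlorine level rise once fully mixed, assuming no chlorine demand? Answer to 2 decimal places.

(a) 3.45 ppm; (b) 3.73 ppm

(a) [OCl⁻]/[HOCl] = 10^(pH − pKa) = 10^(8.09 − 7.44) = 10^0.65 = 4.467.
(a) Fraction as HOCl = 1 / (1 + 4.467) = 0.1829.
(a) OCl⁻ = (1 − 0.1829) × 4.22 ppm = 3.448 ppm.

(b) Available chlorine delivered: 1380 g × 0.886 = 1223 g as Cl₂.
(b) Concentration rise: 1223 g / 328,000 L = 3.728 mg/L = 3.73 ppm.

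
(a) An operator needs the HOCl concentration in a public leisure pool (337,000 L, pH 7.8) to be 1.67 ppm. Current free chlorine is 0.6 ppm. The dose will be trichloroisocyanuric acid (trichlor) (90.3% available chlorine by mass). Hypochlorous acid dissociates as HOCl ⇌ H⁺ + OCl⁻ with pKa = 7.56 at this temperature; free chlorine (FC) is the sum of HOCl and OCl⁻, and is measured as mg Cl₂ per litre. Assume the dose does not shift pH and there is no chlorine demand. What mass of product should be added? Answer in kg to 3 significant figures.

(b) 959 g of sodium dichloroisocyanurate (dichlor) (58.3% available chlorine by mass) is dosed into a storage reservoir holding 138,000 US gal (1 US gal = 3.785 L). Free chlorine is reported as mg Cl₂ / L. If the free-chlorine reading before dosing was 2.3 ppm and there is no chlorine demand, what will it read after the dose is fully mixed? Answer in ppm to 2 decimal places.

(a) [OCl⁻]/[HOCl] = 10^(pH − pKa) = 10^(7.8 − 7.56) = 1.738; fraction as HOCl = 1/(1 + 1.738) = 0.3653.
(a) Free chlorine required for 1.67 ppm HOCl: 1.67 / 0.3653 = 4.572 ppm.
(a) FC to add: 4.572 − 0.6 = 3.972 mg/L as Cl₂.
(a) Cl₂ equivalent: 3.972 mg/L × 337,000 L = 1339 g.
(a) Product at 90.3% available Cl: 1339 / 0.903 = 1482 g.

(b) Volume: 138,000 US gal × 3.785 L/gal = 522,330 L.
(b) Available chlorine delivered: 959 g × 0.583 = 559.1 g as Cl₂.
(b) Concentration rise: 559.1 g / 522,330 L = 1.07 mg/L = 1.07 ppm.
(b) Final FC: 2.3 + 1.07 = 3.37 ppm.

(a) 1.48 kg; (b) 3.37 ppm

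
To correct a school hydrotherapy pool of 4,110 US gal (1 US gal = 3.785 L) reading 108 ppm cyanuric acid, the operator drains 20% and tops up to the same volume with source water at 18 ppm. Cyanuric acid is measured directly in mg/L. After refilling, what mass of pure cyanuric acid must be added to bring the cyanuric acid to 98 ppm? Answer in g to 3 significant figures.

Volume: 4,110 US gal × 3.785 L/gal = 15,556 L.
After draining 20% and refilling: 108 × 0.80 + 18 × 0.20 = 90 ppm.
Deficit to target: 98 − 90 = 8 mg/L.
Mass: 8 mg/L × 15,556 L = 124.5 g cyanuric acid.

124 g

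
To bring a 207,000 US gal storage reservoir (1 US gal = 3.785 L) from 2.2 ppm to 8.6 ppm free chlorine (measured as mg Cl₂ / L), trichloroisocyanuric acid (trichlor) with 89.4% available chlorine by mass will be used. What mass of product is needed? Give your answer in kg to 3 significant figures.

5.61 kg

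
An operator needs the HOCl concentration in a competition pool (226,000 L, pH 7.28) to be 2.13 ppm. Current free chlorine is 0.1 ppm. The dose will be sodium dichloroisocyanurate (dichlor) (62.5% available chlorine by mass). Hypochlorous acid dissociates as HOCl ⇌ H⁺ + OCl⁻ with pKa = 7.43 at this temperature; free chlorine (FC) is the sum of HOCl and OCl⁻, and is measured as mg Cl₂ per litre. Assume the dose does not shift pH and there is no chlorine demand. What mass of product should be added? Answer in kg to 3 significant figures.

1.28 kg

[OCl⁻]/[HOCl] = 10^(pH − pKa) = 10^(7.28 − 7.43) = 0.7079; fraction as HOCl = 1/(1 + 0.7079) = 0.5855.
Free chlorine required for 2.13 ppm HOCl: 2.13 / 0.5855 = 3.638 ppm.
FC to add: 3.638 − 0.1 = 3.538 mg/L as Cl₂.
Cl₂ equivalent: 3.538 mg/L × 226,000 L = 799.6 g.
Product at 62.5% available Cl: 799.6 / 0.625 = 1279 g.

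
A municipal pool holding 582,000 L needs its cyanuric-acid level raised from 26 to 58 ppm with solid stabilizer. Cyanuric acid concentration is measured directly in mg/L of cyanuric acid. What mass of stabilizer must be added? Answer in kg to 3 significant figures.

18.6 kg

CYA to add: (58 − 26) = 32 mg/L × 582,000 L = 18,620 g cyanuric acid.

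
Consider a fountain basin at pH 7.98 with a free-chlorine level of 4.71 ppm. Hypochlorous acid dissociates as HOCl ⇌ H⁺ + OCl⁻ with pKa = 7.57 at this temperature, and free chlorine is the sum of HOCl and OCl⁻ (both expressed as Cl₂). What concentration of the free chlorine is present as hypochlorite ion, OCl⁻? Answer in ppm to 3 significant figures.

3.39 ppm

[OCl⁻]/[HOCl] = 10^(pH − pKa) = 10^(7.98 − 7.57) = 10^0.41 = 2.57.
Fraction as HOCl = 1 / (1 + 2.57) = 0.2801.
OCl⁻ = (1 − 0.2801) × 4.71 ppm = 3.391 ppm.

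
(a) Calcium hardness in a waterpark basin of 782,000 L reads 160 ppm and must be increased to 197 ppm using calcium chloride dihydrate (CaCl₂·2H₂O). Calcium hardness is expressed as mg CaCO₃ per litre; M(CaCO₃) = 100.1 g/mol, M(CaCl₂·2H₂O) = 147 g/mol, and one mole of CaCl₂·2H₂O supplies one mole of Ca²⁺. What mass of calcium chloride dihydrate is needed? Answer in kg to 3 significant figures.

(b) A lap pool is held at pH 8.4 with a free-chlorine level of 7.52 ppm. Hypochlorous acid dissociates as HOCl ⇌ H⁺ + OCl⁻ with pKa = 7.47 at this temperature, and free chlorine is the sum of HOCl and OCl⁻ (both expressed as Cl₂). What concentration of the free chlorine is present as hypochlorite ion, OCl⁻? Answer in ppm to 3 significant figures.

(a) 42.5 kg; (b) 6.73 ppm

(a) Hardness to add: (197 − 160) = 37 mg/L as CaCO₃ × 782,000 L = 28,930 g as CaCO₃.
(a) Moles of Ca²⁺ (1 mol Ca²⁺ ≡ 1 mol CaCO₃): 28,930 / 100.1 g/mol = 289.1 mol.
(a) Mass of CaCl₂·2H₂O: 289.1 × 147 = 42,490 g.

(b) [OCl⁻]/[HOCl] = 10^(pH − pKa) = 10^(8.4 − 7.47) = 10^0.93 = 8.511.
(b) Fraction as HOCl = 1 / (1 + 8.511) = 0.1051.
(b) OCl⁻ = (1 − 0.1051) × 7.52 ppm = 6.729 ppm.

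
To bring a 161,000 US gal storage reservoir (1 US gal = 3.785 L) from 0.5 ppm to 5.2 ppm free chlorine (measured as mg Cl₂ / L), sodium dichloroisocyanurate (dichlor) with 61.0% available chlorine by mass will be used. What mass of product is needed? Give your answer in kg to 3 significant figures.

4.70 kg

Volume: 161,000 US gal × 3.785 L/gal = 609,385 L.
Chlorine deficit: 5.2 − 0.5 = 4.7 ppm = 4.7 mg/L as Cl₂.
Cl₂ equivalent needed: 4.7 mg/L × 609,385 L = 2,864,000 mg = 2864 g.
Product at 61.0% available chlorine: 2864 / 0.61 = 4695 g.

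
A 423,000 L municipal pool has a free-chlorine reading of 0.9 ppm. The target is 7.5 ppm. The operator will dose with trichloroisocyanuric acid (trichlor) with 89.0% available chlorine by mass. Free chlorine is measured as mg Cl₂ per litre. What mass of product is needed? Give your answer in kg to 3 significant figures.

Chlorine deficit: 7.5 − 0.9 = 6.6 ppm = 6.6 mg/L as Cl₂.
Cl₂ equivalent needed: 6.6 mg/L × 423,000 L = 2,792,000 mg = 2792 g.
Product at 89.0% available chlorine: 2792 / 0.89 = 3137 g.

3.14 kg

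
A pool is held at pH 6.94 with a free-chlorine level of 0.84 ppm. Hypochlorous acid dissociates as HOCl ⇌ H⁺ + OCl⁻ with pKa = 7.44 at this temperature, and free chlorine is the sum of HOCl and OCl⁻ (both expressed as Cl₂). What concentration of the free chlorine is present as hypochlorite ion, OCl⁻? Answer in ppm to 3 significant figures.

0.202 ppm

[OCl⁻]/[HOCl] = 10^(pH − pKa) = 10^(6.94 − 7.44) = 10^-0.50 = 0.3162.
Fraction as HOCl = 1 / (1 + 0.3162) = 0.7597.
OCl⁻ = (1 − 0.7597) × 0.84 ppm = 0.2018 ppm.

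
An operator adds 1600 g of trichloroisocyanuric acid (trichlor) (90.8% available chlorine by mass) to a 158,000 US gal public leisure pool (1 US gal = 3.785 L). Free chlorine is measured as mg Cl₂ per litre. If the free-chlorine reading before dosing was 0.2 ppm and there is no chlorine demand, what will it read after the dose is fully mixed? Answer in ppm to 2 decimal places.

Volume: 158,000 US gal × 3.785 L/gal = 598,030 L.
Available chlorine delivered: 1600 g × 0.908 = 1453 g as Cl₂.
Concentration rise: 1453 g / 598,030 L = 2.429 mg/L = 2.43 ppm.
Final FC: 0.2 + 2.43 = 2.63 ppm.

2.63 ppm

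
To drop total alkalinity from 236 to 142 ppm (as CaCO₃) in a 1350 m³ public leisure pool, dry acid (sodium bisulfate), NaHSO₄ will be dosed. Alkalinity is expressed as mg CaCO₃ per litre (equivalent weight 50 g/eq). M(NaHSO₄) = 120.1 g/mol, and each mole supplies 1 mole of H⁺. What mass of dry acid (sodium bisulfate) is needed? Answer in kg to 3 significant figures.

Volume: 1350 m³ = 1,350,000 L.
Alkalinity to neutralize: (236 − 142) = 94 mg/L as CaCO₃ × 1,350,000 L = 126,900 g as CaCO₃.
Equivalents of H⁺ required: 126,900 ÷ 50 g/eq = 2538 eq = 2538 mol NaHSO₄.
Mass of NaHSO₄: 2538 × 120.1 = 304,800 g.

305 kg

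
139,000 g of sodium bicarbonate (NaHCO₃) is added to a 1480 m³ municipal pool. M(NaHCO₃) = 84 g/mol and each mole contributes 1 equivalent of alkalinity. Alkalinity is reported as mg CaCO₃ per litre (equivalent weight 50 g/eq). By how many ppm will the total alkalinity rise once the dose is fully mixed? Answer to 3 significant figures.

Volume: 1480 m³ = 1,480,000 L.
Moles of NaHCO₃: 139,000 g ÷ 84 g/mol = 1655 mol → 1655 eq of alkalinity.
As CaCO₃: 1655 eq × 50 g/eq = 82,740 g.
Rise: 82,740 g / 1,480,000 L × 1000 = 55.9 mg/L.

55.9 ppm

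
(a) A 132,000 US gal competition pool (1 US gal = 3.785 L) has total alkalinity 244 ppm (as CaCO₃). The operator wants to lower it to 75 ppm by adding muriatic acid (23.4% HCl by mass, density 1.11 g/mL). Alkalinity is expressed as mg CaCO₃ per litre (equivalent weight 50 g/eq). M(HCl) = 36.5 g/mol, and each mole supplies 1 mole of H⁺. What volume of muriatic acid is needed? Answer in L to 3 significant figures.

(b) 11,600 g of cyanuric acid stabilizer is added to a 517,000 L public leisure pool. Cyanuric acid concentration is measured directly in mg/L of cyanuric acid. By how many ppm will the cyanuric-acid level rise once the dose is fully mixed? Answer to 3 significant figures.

(a) 237 L; (b) 22.4 ppm

(a) Volume: 132,000 US gal × 3.785 L/gal = 499,620 L.
(a) Alkalinity to neutralize: (244 − 75) = 169 mg/L as CaCO₃ × 499,620 L = 84,440 g as CaCO₃.
(a) Equivalents of H⁺ required: 84,440 ÷ 50 g/eq = 1689 eq = 1689 mol HCl.
(a) Mass of HCl: 1689 × 36.5 = 61,640 g.
(a) Mass of 23.4% solution: 61,640 / 0.234 = 263,400 g.
(a) Volume: 263,400 g ÷ 1.11 g/mL = 237,300 mL.

(b) Rise: 11,600 g / 517,000 L × 1000 = 22.44 mg/L.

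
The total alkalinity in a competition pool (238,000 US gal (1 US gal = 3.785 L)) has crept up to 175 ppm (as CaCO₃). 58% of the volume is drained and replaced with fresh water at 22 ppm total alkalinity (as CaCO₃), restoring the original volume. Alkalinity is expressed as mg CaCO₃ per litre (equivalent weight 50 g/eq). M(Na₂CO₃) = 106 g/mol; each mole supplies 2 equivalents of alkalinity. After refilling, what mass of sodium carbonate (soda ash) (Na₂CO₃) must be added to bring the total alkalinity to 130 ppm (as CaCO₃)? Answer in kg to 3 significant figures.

Volume: 238,000 US gal × 3.785 L/gal = 900,830 L.
After draining 58% and refilling: 175 × 0.42 + 22 × 0.58 = 86.26 ppm.
Deficit to target: 130 − 86.26 = 43.74 mg/L.
As CaCO₃: 43.74 mg/L × 900,830 L = 39,400 g; ÷ 50 g/eq ÷ 2 = 394 mol Na₂CO₃.
Mass: 394 × 106 = 41,770 g.

41.8 kg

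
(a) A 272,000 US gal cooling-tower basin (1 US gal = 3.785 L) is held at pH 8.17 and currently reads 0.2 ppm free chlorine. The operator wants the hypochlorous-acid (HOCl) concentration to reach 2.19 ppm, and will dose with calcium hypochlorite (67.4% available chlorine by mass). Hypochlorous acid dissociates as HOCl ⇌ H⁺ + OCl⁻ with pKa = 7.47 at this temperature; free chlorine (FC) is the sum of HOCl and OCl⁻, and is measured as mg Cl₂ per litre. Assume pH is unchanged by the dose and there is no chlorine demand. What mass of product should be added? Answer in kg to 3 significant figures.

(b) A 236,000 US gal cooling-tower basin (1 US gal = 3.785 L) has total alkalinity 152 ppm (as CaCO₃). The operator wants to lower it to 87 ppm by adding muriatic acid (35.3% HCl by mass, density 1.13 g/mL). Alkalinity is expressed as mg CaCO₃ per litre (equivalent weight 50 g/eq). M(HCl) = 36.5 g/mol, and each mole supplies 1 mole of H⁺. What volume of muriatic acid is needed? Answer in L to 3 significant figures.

(a) 19.8 kg; (b) 106 L

(a) Volume: 272,000 US gal × 3.785 L/gal = 1,029,520 L.
(a) [OCl⁻]/[HOCl] = 10^(pH − pKa) = 10^(8.17 − 7.47) = 5.012; fraction as HOCl = 1/(1 + 5.012) = 0.1663.
(a) Free chlorine required for 2.19 ppm HOCl: 2.19 / 0.1663 = 13.17 ppm.
(a) FC to add: 13.17 − 0.2 = 12.97 mg/L as Cl₂.
(a) Cl₂ equivalent: 12.97 mg/L × 1,029,520 L = 13,350 g.
(a) Product at 67.4% available Cl: 13,350 / 0.674 = 19,810 g.

(b) Volume: 236,000 US gal × 3.785 L/gal = 893,260 L.
(b) Alkalinity to neutralize: (152 − 87) = 65 mg/L as CaCO₃ × 893,260 L = 58,060 g as CaCO₃.
(b) Equivalents of H⁺ required: 58,060 ÷ 50 g/eq = 1161 eq = 1161 mol HCl.
(b) Mass of HCl: 1161 × 36.5 = 42,390 g.
(b) Mass of 35.3% solution: 42,390 / 0.353 = 120,100 g.
(b) Volume: 120,100 g ÷ 1.13 g/mL = 106,300 mL.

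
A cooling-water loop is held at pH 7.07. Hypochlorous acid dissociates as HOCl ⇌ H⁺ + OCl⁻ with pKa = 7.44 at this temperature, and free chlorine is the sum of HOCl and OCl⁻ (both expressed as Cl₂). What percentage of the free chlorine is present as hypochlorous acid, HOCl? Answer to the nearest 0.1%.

70.1%

[OCl⁻]/[HOCl] = 10^(pH − pKa) = 10^(7.07 − 7.44) = 10^-0.37 = 0.4266.
Fraction as HOCl = 1 / (1 + 0.4266) = 0.701.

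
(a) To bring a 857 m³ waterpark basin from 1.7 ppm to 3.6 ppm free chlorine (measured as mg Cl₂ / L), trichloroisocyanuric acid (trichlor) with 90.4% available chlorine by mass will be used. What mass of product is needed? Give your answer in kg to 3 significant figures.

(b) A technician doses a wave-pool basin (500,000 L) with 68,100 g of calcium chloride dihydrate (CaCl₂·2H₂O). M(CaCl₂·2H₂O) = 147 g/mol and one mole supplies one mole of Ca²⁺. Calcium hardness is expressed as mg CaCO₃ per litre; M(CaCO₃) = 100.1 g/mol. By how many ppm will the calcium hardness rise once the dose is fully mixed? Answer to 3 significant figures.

(a) 1.80 kg; (b) 92.7 ppm

(a) Volume: 857 m³ = 857,000 L.
(a) Chlorine deficit: 3.6 − 1.7 = 1.9 ppm = 1.9 mg/L as Cl₂.
(a) Cl₂ equivalent needed: 1.9 mg/L × 857,000 L = 1,628,000 mg = 1628 g.
(a) Product at 90.4% available chlorine: 1628 / 0.904 = 1801 g.

(b) Moles of Ca²⁺: 68,100 g ÷ 147 g/mol = 463.3 mol.
(b) As CaCO₃: 463.3 mol × 100.1 g/mol = 46,370 g.
(b) Rise: 46,370 g / 500,000 L × 1000 = 92.75 mg/L.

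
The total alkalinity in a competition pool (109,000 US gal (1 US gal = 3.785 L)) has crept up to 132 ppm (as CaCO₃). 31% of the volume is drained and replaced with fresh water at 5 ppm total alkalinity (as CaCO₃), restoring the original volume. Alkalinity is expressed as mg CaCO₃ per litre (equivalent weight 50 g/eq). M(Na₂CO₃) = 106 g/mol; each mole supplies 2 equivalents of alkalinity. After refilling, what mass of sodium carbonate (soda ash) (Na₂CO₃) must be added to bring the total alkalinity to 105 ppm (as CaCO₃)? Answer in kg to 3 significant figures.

5.41 kg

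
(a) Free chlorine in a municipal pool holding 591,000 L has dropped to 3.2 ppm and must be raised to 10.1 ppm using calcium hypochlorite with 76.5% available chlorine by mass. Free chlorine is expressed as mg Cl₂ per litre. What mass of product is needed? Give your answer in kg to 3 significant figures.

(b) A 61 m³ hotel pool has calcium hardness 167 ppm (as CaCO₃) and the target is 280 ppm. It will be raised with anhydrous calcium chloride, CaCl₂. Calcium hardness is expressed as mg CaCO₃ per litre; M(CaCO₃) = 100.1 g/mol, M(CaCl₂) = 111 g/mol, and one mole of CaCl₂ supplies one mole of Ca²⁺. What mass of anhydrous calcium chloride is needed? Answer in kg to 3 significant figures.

(a) 5.33 kg; (b) 7.64 kg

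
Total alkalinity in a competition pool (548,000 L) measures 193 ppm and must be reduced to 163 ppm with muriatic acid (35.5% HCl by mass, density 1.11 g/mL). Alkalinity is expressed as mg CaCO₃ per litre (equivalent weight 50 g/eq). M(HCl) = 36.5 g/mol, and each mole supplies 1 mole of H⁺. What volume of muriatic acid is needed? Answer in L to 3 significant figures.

Alkalinity to neutralize: (193 − 163) = 30 mg/L as CaCO₃ × 548,000 L = 16,440 g as CaCO₃.
Equivalents of H⁺ required: 16,440 ÷ 50 g/eq = 328.8 eq = 328.8 mol HCl.
Mass of HCl: 328.8 × 36.5 = 12,000 g.
Mass of 35.5% solution: 12,000 / 0.355 = 33,810 g.
Volume: 33,810 g ÷ 1.11 g/mL = 30,460 mL.

30.5 L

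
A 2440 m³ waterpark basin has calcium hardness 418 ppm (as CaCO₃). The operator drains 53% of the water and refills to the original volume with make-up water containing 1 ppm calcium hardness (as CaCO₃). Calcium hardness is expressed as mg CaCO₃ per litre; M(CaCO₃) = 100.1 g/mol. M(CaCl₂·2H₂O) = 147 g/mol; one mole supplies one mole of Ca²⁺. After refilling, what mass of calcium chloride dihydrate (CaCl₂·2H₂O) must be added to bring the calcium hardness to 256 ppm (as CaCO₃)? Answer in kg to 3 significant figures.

211 kg

Volume: 2440 m³ = 2,440,000 L.
After draining 53% and refilling: 418 × 0.47 + 1 × 0.53 = 196.99 ppm.
Deficit to target: 256 − 196.99 = 59.01 mg/L.
As CaCO₃: 59.01 mg/L × 2,440,000 L = 144,000 g; ÷ 100.1 = 1438 mol Ca²⁺.
Mass: 1438 × 147 = 211,400 g.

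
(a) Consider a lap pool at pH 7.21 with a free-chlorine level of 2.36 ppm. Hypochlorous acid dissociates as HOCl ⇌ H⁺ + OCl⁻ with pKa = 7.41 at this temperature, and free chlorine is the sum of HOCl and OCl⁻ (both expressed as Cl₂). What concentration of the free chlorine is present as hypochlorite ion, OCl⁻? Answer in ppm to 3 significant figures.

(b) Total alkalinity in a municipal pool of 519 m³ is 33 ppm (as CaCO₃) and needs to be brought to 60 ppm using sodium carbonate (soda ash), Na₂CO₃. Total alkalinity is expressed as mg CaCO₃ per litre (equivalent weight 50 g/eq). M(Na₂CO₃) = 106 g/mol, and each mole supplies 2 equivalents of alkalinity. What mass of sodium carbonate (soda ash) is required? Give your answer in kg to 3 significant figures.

(a) 0.913 ppm; (b) 14.9 kg

(a) [OCl⁻]/[HOCl] = 10^(pH − pKa) = 10^(7.21 − 7.41) = 10^-0.20 = 0.631.
(a) Fraction as HOCl = 1 / (1 + 0.631) = 0.6131.
(a) OCl⁻ = (1 − 0.6131) × 2.36 ppm = 0.913 ppm.

(b) Volume: 519 m³ = 519,000 L.
(b) Alkalinity to add: (60 − 33) = 27 mg/L as CaCO₃ × 519,000 L = 14,010 g as CaCO₃.
(b) Equivalents: 14,010 g ÷ 50 g/eq = 280.3 eq.
(b) Each mole of Na₂CO₃ supplies 2 eq, so 280.3 / 2 = 140.1 mol.
(b) Mass: 140.1 mol × 106 g/mol = 14,850 g.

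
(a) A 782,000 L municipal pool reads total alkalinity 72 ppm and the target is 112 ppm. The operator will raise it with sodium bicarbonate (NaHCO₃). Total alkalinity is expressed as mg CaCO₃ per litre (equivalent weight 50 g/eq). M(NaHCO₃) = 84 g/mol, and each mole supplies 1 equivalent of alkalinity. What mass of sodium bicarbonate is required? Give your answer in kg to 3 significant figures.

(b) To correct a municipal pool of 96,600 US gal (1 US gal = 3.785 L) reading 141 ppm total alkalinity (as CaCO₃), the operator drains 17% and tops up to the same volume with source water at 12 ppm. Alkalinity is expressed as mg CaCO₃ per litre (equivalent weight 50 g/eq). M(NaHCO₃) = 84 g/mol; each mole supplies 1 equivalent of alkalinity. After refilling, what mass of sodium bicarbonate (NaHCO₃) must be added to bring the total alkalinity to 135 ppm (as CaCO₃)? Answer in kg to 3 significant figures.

(a) 52.6 kg; (b) 9.79 kg

(a) Alkalinity to add: (112 − 72) = 40 mg/L as CaCO₃ × 782,000 L = 31,280 g as CaCO₃.
(a) Equivalents: 31,280 g ÷ 50 g/eq = 625.6 eq.
(a) NaHCO₃ supplies 1 eq per mole → 625.6 mol.
(a) Mass: 625.6 mol × 84 g/mol = 52,550 g.

(b) Volume: 96,600 US gal × 3.785 L/gal = 365,631 L.
(b) After draining 17% and refilling: 141 × 0.83 + 12 × 0.17 = 119.07 ppm.
(b) Deficit to target: 135 − 119.07 = 15.93 mg/L.
(b) As CaCO₃: 15.93 mg/L × 365,631 L = 5825 g; ÷ 50 g/eq ÷ 1 = 116.5 mol NaHCO₃.
(b) Mass: 116.5 × 84 = 9785 g.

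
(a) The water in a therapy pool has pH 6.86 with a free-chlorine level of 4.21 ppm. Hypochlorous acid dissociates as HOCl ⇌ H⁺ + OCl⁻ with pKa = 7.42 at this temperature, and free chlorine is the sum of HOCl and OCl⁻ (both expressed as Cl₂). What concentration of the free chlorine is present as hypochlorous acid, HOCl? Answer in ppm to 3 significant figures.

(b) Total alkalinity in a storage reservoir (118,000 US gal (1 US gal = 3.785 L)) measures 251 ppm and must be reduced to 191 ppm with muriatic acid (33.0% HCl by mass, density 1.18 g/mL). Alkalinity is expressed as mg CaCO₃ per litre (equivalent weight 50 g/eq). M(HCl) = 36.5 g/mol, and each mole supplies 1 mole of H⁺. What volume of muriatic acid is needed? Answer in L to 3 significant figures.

(a) 3.30 ppm; (b) 50.2 L

(a) [OCl⁻]/[HOCl] = 10^(pH − pKa) = 10^(6.86 − 7.42) = 10^-0.56 = 0.2754.
(a) Fraction as HOCl = 1 / (1 + 0.2754) = 0.7841.
(a) HOCl = 0.7841 × 4.21 ppm = 3.301 ppm.

(b) Volume: 118,000 US gal × 3.785 L/gal = 446,630 L.
(b) Alkalinity to neutralize: (251 − 191) = 60 mg/L as CaCO₃ × 446,630 L = 26,800 g as CaCO₃.
(b) Equivalents of H⁺ required: 26,800 ÷ 50 g/eq = 536 eq = 536 mol HCl.
(b) Mass of HCl: 536 × 36.5 = 19,560 g.
(b) Mass of 33.0% solution: 19,560 / 0.33 = 59,280 g.
(b) Volume: 59,280 g ÷ 1.18 g/mL = 50,240 mL.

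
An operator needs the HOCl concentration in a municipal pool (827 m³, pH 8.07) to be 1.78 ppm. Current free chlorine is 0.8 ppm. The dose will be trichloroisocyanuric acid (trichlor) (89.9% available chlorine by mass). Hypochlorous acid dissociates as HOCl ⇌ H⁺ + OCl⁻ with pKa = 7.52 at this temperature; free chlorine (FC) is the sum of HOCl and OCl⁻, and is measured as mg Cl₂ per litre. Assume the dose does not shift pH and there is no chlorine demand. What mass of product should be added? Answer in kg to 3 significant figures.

Volume: 827 m³ = 827,000 L.
[OCl⁻]/[HOCl] = 10^(pH − pKa) = 10^(8.07 − 7.52) = 3.548; fraction as HOCl = 1/(1 + 3.548) = 0.2199.
Free chlorine required for 1.78 ppm HOCl: 1.78 / 0.2199 = 8.096 ppm.
FC to add: 8.096 − 0.8 = 7.296 mg/L as Cl₂.
Cl₂ equivalent: 7.296 mg/L × 827,000 L = 6034 g.
Product at 89.9% available Cl: 6034 / 0.899 = 6711 g.

6.71 kg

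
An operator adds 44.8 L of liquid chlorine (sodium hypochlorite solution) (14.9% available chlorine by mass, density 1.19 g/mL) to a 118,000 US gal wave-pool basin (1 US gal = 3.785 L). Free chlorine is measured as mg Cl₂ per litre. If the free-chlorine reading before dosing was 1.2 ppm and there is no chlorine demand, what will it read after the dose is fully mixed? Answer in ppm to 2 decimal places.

18.99 ppm

Volume: 118,000 US gal × 3.785 L/gal = 446,630 L.
Mass of solution: 44.8 L × 1000 mL/L × 1.19 g/mL = 53,310 g.
Available chlorine delivered: 53,310 g × 0.149 = 7943 g as Cl₂.
Concentration rise: 7943 g / 446,630 L = 17.79 mg/L = 17.79 ppm.
Final FC: 1.2 + 17.79 = 18.99 ppm.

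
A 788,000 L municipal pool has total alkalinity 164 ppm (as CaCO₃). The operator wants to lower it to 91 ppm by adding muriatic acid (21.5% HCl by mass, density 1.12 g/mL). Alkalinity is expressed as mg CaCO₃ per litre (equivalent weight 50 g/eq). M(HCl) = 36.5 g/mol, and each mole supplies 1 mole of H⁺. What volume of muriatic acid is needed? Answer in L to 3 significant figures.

174 L

Alkalinity to neutralize: (164 − 91) = 73 mg/L as CaCO₃ × 788,000 L = 57,520 g as CaCO₃.
Equivalents of H⁺ required: 57,520 ÷ 50 g/eq = 1150 eq = 1150 mol HCl.
Mass of HCl: 1150 × 36.5 = 41,990 g.
Mass of 21.5% solution: 41,990 / 0.215 = 195,300 g.
Volume: 195,300 g ÷ 1.12 g/mL = 174,400 mL.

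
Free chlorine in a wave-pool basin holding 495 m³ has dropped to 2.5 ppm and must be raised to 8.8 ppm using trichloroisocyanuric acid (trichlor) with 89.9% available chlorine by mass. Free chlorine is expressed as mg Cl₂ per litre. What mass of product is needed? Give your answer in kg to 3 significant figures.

3.47 kg

Volume: 495 m³ = 495,000 L.
Chlorine deficit: 8.8 − 2.5 = 6.3 ppm = 6.3 mg/L as Cl₂.
Cl₂ equivalent needed: 6.3 mg/L × 495,000 L = 3,118,000 mg = 3118 g.
Product at 89.9% available chlorine: 3118 / 0.899 = 3469 g.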